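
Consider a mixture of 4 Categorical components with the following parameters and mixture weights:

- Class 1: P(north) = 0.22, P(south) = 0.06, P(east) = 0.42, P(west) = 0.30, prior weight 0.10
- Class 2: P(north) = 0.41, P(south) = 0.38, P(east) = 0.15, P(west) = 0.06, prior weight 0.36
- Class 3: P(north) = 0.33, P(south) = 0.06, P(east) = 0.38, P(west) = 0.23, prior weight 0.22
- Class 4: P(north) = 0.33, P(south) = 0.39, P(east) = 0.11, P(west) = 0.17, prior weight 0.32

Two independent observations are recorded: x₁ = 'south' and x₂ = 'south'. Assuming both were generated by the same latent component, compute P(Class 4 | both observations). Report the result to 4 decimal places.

By Bayes' theorem, P(k | x) = w_k f_k(x) / Σ_j w_j f_j(x).
Since both observations come from the same component, the likelihood for component k is f_k(x₁)·f_k(x₂).
  L_1 = [P(south | comp) = 0.06] × [0.06] = 0.0036
  L_2 = [P(south | comp) = 0.38] × [0.38] = 0.1444
  L_3 = [P(south | comp) = 0.06] × [0.06] = 0.0036
  L_4 = [P(south | comp) = 0.39] × [0.39] = 0.1521
Weight by the priors:
  w_1·L_1 = 0.10 × 0.0036 = 0.00036
  w_2·L_2 = 0.36 × 0.1444 = 0.051984
  w_3·L_3 = 0.22 × 0.0036 = 0.000792
  w_4·L_4 = 0.32 × 0.1521 = 0.048672
Sum: 0.00036 + 0.051984 + 0.000792 + 0.048672 = 0.101808
Responsibility of Class 4: 0.048672 / 0.101808 ≈ 0.4781

0.4781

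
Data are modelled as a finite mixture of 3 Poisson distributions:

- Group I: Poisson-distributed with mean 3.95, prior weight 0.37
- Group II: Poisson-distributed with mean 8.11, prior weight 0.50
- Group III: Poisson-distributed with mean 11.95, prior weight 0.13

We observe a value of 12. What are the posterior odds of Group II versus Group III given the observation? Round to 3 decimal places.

Only the two components matter; the odds are (π_i f_i(x)) / (π_j f_j(x)).
Component likelihoods at x = 12:
  L_I = e^(−3.95)·3.95^12/12! = 0.000579916
  L_II = e^(−8.11)·8.11^12/12! = 0.0507908
  L_III = e^(−11.95)·11.95^12/12! = 0.114356
0.0253954 / 0.0148663 ≈ 1.708

1.708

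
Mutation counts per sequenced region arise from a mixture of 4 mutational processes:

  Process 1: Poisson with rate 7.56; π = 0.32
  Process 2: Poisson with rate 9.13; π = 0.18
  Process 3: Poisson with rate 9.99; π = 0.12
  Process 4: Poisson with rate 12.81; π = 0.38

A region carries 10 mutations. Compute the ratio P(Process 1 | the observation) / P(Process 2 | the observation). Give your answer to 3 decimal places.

1.295

Only the two components matter; the odds are (π_i f_i(x)) / (π_j f_j(x)).
Component likelihoods at x = 10 mutations:
  p_1 = e^(−7.56)·7.56^10/10! = 0.0875364
  p_2 = e^(−9.13)·9.13^10/10! = 0.120181
  p_3 = e^(−9.99)·9.99^10/10! = 0.125109
  p_4 = e^(−12.81)·12.81^10/10! = 0.0896223
0.0280116 / 0.0216326 ≈ 1.295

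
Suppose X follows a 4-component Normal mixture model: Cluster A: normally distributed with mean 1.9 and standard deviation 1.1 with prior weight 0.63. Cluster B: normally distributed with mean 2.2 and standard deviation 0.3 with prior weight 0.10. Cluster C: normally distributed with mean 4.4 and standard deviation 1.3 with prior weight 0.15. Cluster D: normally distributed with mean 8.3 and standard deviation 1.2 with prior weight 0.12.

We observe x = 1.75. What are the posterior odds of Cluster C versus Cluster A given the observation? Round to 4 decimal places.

0.0255

Since P(k|x) ∝ π_k f_k(x), the posterior odds are π_i f_i(x) / (π_j f_j(x)).
Evaluate each component's likelihood at the observed value:
  L_A = 0.359318
  L_B = 0.431725
  L_C = 0.0384281
  L_D = 1.12765e-07
Posterior odds = (π_C·L_C) / (π_A·L_A) = (0.15·0.0384281) / (0.63·0.359318) = 0.00576422 / 0.226371 ≈ 0.0255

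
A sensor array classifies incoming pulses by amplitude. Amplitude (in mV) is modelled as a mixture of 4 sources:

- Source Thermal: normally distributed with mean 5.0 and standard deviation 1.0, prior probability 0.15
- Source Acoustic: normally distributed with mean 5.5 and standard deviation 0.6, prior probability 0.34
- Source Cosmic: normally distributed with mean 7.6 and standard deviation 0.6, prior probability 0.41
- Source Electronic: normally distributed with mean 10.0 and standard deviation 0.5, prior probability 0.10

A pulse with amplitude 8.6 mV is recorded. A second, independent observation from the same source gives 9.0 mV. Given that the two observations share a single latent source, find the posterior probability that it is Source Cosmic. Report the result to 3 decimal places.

0.946

Posterior ∝ prior × likelihood, so P(k | x) ∝ π_k f_k(x); normalise over all components.
Since both observations come from the same component, the likelihood for component k is f_k(x₁)·f_k(x₂).
  f_Thermal = [(1/(1.0·√(2π)))·exp(−(8.6−5.0)²/(2·1.0²)) = 0.398942·exp(-6.48000) = 0.000611902] × [0.00013383] = 8.1891e-08
  f_Acoustic = [(1/(0.6·√(2π)))·exp(−(8.6−5.5)²/(2·0.6²)) = 0.664904·exp(-13.34722) = 1.06202e-06] × [2.71469e-08] = 2.88307e-14
  f_Cosmic = [(1/(0.6·√(2π)))·exp(−(8.6−7.6)²/(2·0.6²)) = 0.664904·exp(-1.38889) = 0.165795] × [0.0437031] = 0.00724577
  f_Electronic = [(1/(0.5·√(2π)))·exp(−(8.6−10.0)²/(2·0.5²)) = 0.797885·exp(-3.92000) = 0.0158309] × [0.107982] = 0.00170945
Prior × likelihood for each component:
  π_Thermal·f_Thermal = 0.15 × 8.1891e-08 = 1.22836e-08
  π_Acoustic·f_Acoustic = 0.34 × 2.88307e-14 = 9.80242e-15
  π_Cosmic·f_Cosmic = 0.41 × 0.00724577 = 0.00297077
  π_Electronic·f_Electronic = 0.10 × 0.00170945 = 0.000170945
Marginal: 1.22836e-08 + 9.80242e-15 + 0.00297077 + 0.000170945 = 0.00314172
Responsibility of Source Cosmic: 0.00297077 / 0.00314172 ≈ 0.946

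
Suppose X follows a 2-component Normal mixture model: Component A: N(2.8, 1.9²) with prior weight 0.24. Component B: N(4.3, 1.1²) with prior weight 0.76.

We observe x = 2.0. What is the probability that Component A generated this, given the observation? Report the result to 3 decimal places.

0.598

Posterior ∝ prior × likelihood, so P(k | x) ∝ w_k f_k(x); normalise over all components.
Component likelihoods at x = 2.0:
  f_A = (1/(1.9·√(2π)))·exp(−(2.0−2.8)²/(2·1.9²)) = 0.209970·exp(-0.08864) = 0.192158
  f_B = (1/(1.1·√(2π)))·exp(−(2.0−4.3)²/(2·1.1²)) = 0.362675·exp(-2.18595) = 0.0407541
Unnormalised posteriors:
  w_A·f_A = 0.24 × 0.192158 = 0.046118
  w_B·f_B = 0.76 × 0.0407541 = 0.0309731
Denominator: 0.046118 + 0.0309731 = 0.0770911
P(Component A | 2.0) = 0.046118 / 0.0770911 ≈ 0.598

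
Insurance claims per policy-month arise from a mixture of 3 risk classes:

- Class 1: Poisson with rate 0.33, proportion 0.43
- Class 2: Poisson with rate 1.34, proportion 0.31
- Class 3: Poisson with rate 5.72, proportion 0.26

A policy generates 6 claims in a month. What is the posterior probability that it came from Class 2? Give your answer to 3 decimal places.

Apply Bayes' rule: the posterior for each component is proportional to its prior times its likelihood at x.
Component likelihoods at x = 6 claims:
  p_1 = 1.28954e-06
  p_2 = 0.00210543
  p_3 = 0.159544
Weight by the priors:
  π_1·p_1 = 0.43 × 1.28954e-06 = 5.54501e-07
  π_2·p_2 = 0.31 × 0.00210543 = 0.000652685
  π_3·p_3 = 0.26 × 0.159544 = 0.0414813
Normaliser: 5.54501e-07 + 0.000652685 + 0.0414813 = 0.0421346
So the posterior for Class 2 is 0.000652685 / 0.0421346 ≈ 0.015.

0.015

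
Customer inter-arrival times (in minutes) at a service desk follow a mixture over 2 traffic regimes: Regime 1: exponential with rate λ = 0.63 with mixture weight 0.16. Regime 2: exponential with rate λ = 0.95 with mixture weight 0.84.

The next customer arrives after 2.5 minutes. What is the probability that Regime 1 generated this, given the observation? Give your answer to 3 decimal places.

0.219

The responsibility of component k is π_k f_k(x) divided by Σ_j π_j f_j(x).
Evaluate each component's likelihood at the observed value:
  L_1 = 0.130415
  L_2 = 0.0883638
Unnormalised posteriors:
  π_1·L_1 = 0.16 × 0.130415 = 0.0208664
  π_2·L_2 = 0.84 × 0.0883638 = 0.0742256
Sum: 0.0208664 + 0.0742256 = 0.0950919
P(Regime 1 | 2.5 minutes) ≈ 0.219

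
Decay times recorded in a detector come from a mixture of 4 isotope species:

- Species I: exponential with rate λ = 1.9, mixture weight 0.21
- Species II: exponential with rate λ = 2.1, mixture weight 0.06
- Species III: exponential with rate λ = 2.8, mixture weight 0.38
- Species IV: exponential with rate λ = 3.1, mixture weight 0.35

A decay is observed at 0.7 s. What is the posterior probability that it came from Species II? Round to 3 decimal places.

0.071

P(component k | x) = P(Z=k)·f_k(x) / marginal(x), where marginal(x) = Σ_j P(Z=j)·f_j(x).
Component likelihoods at x = 0.7 s:
  p_I = 1.9·e^(−1.9·0.7) = 1.9·e^(−1.3300) = 0.502507
  p_II = 2.1·e^(−2.1·0.7) = 2.1·e^(−1.4700) = 0.482844
  p_III = 2.8·e^(−2.8·0.7) = 2.8·e^(−1.9600) = 0.394404
  p_IV = 3.1·e^(−3.1·0.7) = 3.1·e^(−2.1700) = 0.353951
Unnormalised posteriors:
  P(Z=I)·p_I = 0.21 × 0.502507 = 0.105526
  P(Z=II)·p_II = 0.06 × 0.482844 = 0.0289706
  P(Z=III)·p_III = 0.38 × 0.394404 = 0.149873
  P(Z=IV)·p_IV = 0.35 × 0.353951 = 0.123883
Sum: 0.105526 + 0.0289706 + 0.149873 + 0.123883 = 0.408253
P(Species II | x) = 0.0289706 / 0.408253 ≈ 0.071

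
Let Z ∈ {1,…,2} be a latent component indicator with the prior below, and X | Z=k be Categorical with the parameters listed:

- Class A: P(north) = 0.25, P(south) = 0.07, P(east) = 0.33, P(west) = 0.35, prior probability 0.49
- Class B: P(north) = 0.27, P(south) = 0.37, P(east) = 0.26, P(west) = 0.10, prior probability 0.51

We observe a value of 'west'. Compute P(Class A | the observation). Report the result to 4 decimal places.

P(component k | x) = π_k·f_k(x) / marginal(x), where marginal(x) = Σ_j π_j·f_j(x).
Evaluate each component's likelihood at the observed value:
  f_A = P(west | comp) = 0.35
  f_B = P(west | comp) = 0.10
Prior × likelihood for each component:
  π_A·f_A = 0.49 × 0.35 = 0.1715
  π_B·f_B = 0.51 × 0.1 = 0.051
Marginal: 0.1715 + 0.051 = 0.2225
Responsibility of Class A: 0.1715 / 0.2225 ≈ 0.7708

0.7708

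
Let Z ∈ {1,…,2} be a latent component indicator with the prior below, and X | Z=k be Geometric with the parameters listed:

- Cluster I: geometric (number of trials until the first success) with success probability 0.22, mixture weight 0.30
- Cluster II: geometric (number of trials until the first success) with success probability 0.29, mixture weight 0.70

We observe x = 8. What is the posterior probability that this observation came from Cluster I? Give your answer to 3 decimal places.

Posterior ∝ prior × likelihood, so P(k | x) ∝ π_k f_k(x); normalise over all components.
Evaluate each component's likelihood at the observed value:
  L_I = 0.22·(1−0.22)^7 = 0.22·0.175656 = 0.0386443
  L_II = 0.29·(1−0.29)^7 = 0.29·0.0909512 = 0.0263758
Unnormalised posteriors:
  π_I·L_I = 0.30 × 0.0386443 = 0.0115933
  π_II·L_II = 0.70 × 0.0263758 = 0.0184631
Denominator: 0.0115933 + 0.0184631 = 0.0300564
P(Cluster I | data) ≈ 0.386

0.386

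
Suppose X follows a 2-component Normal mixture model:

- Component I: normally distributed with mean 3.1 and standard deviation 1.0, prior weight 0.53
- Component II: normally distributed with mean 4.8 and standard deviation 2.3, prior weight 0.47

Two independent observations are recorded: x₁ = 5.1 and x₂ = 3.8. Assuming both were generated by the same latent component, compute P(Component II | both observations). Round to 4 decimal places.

0.5881

By Bayes' theorem, P(k | x) = π_k f_k(x) / Σ_j π_j f_j(x).
Since both observations come from the same component, the likelihood for component k is f_k(x₁)·f_k(x₂).
  p_I = [(1/(1.0·√(2π)))·exp(−(5.1−3.1)²/(2·1.0²)) = 0.398942·exp(-2.00000) = 0.053991] × [0.312254] = 0.0168589
  p_II = [(1/(2.3·√(2π)))·exp(−(5.1−4.8)²/(2·2.3²)) = 0.173453·exp(-0.00851) = 0.171984] × [0.15781] = 0.0271407
Weight by the priors:
  π_I·p_I = 0.53 × 0.0168589 = 0.00893521
  π_II·p_II = 0.47 × 0.0271407 = 0.0127561
Evidence: 0.00893521 + 0.0127561 = 0.0216914
P(Component II | data) = 0.0127561 / 0.0216914 ≈ 0.5881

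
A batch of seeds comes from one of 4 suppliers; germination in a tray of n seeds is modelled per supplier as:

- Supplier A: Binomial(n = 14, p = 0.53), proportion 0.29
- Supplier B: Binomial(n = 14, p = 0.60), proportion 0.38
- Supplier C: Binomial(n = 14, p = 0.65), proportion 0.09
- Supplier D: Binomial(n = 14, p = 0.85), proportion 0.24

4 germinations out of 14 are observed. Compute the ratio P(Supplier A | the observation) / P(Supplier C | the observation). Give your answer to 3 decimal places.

27.158

Only the two components matter; the odds are (π_i f_i(x)) / (π_j f_j(x)).
Evaluate each component's likelihood at the observed value:
  L_A = C(14,4)·0.53^4·0.47^10 = 1001·0.0789048·0.000525991 = 0.0415447
  L_B = C(14,4)·0.60^4·0.40^10 = 1001·0.1296·0.000104858 = 0.0136031
  L_C = C(14,4)·0.65^4·0.35^10 = 1001·0.178506·2.75855e-05 = 0.0049291
  L_D = C(14,4)·0.85^4·0.15^10 = 1001·0.522006·5.7665e-09 = 3.01316e-06
Posterior odds = (π_A·L_A) / (π_C·L_C) = (0.29·0.0415447) / (0.09·0.0049291) = 0.012048 / 0.000443619 ≈ 27.158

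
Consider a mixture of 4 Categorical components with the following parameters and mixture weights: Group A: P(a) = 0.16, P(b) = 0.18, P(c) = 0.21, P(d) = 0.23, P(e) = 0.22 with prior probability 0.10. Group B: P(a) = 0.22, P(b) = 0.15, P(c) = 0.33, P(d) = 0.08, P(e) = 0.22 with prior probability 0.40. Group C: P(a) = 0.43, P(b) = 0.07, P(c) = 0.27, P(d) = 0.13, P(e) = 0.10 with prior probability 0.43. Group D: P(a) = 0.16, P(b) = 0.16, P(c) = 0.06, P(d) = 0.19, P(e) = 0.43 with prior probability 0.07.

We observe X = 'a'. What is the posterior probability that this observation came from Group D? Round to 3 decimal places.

Apply Bayes' rule: the posterior for each component is proportional to its prior times its likelihood at x.
Evaluate each component's likelihood at the observed value:
  p_A = P(a | comp) = 0.16
  p_B = P(a | comp) = 0.22
  p_C = P(a | comp) = 0.43
  p_D = P(a | comp) = 0.16
Multiply by the mixture weights:
  P(Z=A)·p_A = 0.10 × 0.16 = 0.016
  P(Z=B)·p_B = 0.40 × 0.22 = 0.088
  P(Z=C)·p_C = 0.43 × 0.43 = 0.1849
  P(Z=D)·p_D = 0.07 × 0.16 = 0.0112
Denominator: 0.016 + 0.088 + 0.1849 + 0.0112 = 0.3001
So the posterior for Group D is 0.0112 / 0.3001 ≈ 0.037.

0.037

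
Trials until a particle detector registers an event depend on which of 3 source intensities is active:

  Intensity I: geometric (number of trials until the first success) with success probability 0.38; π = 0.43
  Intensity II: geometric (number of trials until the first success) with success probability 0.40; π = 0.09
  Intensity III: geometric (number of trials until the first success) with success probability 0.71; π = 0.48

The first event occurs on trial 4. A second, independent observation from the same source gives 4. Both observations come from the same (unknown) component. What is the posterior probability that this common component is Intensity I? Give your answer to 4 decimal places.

The responsibility of component k is P(Z=k) f_k(x) divided by Σ_j P(Z=j) f_j(x).
Since both observations come from the same component, the likelihood for component k is f_k(x₁)·f_k(x₂).
  p_I = [0.38·(1−0.38)^3 = 0.38·0.238328 = 0.0905646] × [0.0905646] = 0.00820195
  p_II = [0.40·(1−0.40)^3 = 0.40·0.216 = 0.0864] × [0.0864] = 0.00746496
  p_III = [0.71·(1−0.71)^3 = 0.71·0.024389 = 0.0173162] × [0.0173162] = 0.00029985
Multiply by the mixture weights:
  P(Z=I)·p_I = 0.43 × 0.00820195 = 0.00352684
  P(Z=II)·p_II = 0.09 × 0.00746496 = 0.000671846
  P(Z=III)·p_III = 0.48 × 0.00029985 = 0.000143928
Denominator: 0.00352684 + 0.000671846 + 0.000143928 = 0.00434261
P(Intensity I | x₁,x₂) = 0.00352684 / 0.00434261 ≈ 0.8121

0.8121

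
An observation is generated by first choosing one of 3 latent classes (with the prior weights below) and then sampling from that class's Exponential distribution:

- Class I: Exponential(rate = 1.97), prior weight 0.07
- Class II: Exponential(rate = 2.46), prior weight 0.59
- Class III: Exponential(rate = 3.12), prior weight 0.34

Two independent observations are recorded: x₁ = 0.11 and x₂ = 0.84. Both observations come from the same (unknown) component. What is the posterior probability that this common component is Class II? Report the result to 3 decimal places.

The responsibility of component k is π_k f_k(x) divided by Σ_j π_j f_j(x).
Since both observations come from the same component, the likelihood for component k is f_k(x₁)·f_k(x₂).
  p_I = [1.58619] × [0.376527] = 0.597242
  p_II = [1.87679] × [0.311537] = 0.584688
  p_III = [2.21363] × [0.226963] = 0.502412
Unnormalised posteriors:
  π_I·p_I = 0.07 × 0.597242 = 0.0418069
  π_II·p_II = 0.59 × 0.584688 = 0.344966
  π_III·p_III = 0.34 × 0.502412 = 0.17082
Evidence: 0.0418069 + 0.344966 + 0.17082 = 0.557593
P(Class II | x) ≈ 0.619

0.619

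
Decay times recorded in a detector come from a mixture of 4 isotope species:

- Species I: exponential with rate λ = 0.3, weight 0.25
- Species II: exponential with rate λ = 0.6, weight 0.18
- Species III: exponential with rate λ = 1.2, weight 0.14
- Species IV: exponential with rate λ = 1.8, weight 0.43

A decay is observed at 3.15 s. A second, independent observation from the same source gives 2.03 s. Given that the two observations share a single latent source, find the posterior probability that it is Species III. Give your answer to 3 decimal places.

The responsibility of component k is w_k f_k(x) divided by Σ_j w_j f_j(x).
Since both observations come from the same component, the likelihood for component k is f_k(x₁)·f_k(x₂).
  p_I = [0.3·e^(−0.3·3.15) = 0.3·e^(−0.9450) = 0.116604] × [0.163168] = 0.0190261
  p_II = [0.6·e^(−0.6·3.15) = 0.6·e^(−1.8900) = 0.0906431] × [0.177493] = 0.0160885
  p_III = [1.2·e^(−1.2·3.15) = 1.2·e^(−3.7800) = 0.0273872] × [0.105012] = 0.00287599
  p_IV = [1.8·e^(−1.8·3.15) = 1.8·e^(−5.6700) = 0.00620616] × [0.0465973] = 0.00028919
Prior × likelihood for each component:
  w_I·p_I = 0.25 × 0.0190261 = 0.00475652
  w_II·p_II = 0.18 × 0.0160885 = 0.00289593
  w_III·p_III = 0.14 × 0.00287599 = 0.000402639
  w_IV·p_IV = 0.43 × 0.00028919 = 0.000124352
Marginal: 0.00475652 + 0.00289593 + 0.000402639 + 0.000124352 = 0.00817943
P(Species III | data) = 0.000402639 / 0.00817943 ≈ 0.049

0.049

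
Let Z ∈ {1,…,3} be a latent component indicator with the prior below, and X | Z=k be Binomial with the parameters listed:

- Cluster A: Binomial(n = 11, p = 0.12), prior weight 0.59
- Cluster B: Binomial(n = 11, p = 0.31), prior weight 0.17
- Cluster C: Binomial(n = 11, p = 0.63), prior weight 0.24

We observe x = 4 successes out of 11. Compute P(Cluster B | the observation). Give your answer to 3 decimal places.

The responsibility of component k is π_k f_k(x) divided by Σ_j π_j f_j(x).
Component likelihoods at x = 4 successes out of 11:
  f_A = 0.0279652
  f_B = 0.226936
  f_C = 0.0493501
Multiply by the mixture weights:
  π_A·f_A = 0.59 × 0.0279652 = 0.0164995
  π_B·f_B = 0.17 × 0.226936 = 0.0385792
  π_C·f_C = 0.24 × 0.0493501 = 0.011844
Marginal: 0.0164995 + 0.0385792 + 0.011844 = 0.0669227
P(Cluster B | x) ≈ 0.576

0.576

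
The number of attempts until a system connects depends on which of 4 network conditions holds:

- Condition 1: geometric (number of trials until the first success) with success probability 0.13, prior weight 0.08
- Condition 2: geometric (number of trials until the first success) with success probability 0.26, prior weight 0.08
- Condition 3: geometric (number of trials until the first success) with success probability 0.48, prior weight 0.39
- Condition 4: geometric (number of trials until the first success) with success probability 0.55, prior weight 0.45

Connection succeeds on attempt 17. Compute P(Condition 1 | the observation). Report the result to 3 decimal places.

0.865

P(component k | x) = w_k·f_k(x) / marginal(x), where marginal(x) = Σ_j w_j·f_j(x).
Component likelihoods at x = 17:
  f_1 = 0.13·(1−0.13)^16 = 0.13·0.107723 = 0.014004
  f_2 = 0.26·(1−0.26)^16 = 0.26·0.00808551 = 0.00210223
  f_3 = 0.48·(1−0.48)^16 = 0.48·2.85794e-05 = 1.37181e-05
  f_4 = 0.55·(1−0.55)^16 = 0.55·2.82748e-06 = 1.55512e-06
Multiply by the mixture weights:
  w_1·f_1 = 0.08 × 0.014004 = 0.00112032
  w_2·f_2 = 0.08 × 0.00210223 = 0.000168179
  w_3·f_3 = 0.39 × 1.37181e-05 = 5.35007e-06
  w_4·f_4 = 0.45 × 1.55512e-06 = 6.99802e-07
Sum: 0.00112032 + 0.000168179 + 5.35007e-06 + 6.99802e-07 = 0.00129455
So the posterior for Condition 1 is 0.00112032 / 0.00129455 ≈ 0.865.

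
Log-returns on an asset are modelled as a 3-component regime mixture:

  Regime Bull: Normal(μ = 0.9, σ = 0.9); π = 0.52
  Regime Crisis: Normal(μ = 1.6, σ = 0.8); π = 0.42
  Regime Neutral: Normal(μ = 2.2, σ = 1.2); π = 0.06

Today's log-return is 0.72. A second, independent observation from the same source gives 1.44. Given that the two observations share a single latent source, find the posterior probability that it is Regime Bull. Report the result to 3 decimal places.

0.589

Posterior ∝ prior × likelihood, so P(k | x) ∝ P(Z=k) f_k(x); normalise over all components.
Since both observations come from the same component, the likelihood for component k is f_k(x₁)·f_k(x₂).
  p_Bull = [0.434492] × [0.37025] = 0.16087
  p_Crisis = [0.272315] × [0.488803] = 0.133109
  p_Neutral = [0.15539] × [0.272037] = 0.042272
Prior × likelihood for each component:
  P(Z=Bull)·p_Bull = 0.52 × 0.16087 = 0.0836526
  P(Z=Crisis)·p_Crisis = 0.42 × 0.133109 = 0.0559056
  P(Z=Neutral)·p_Neutral = 0.06 × 0.042272 = 0.00253632
Denominator: 0.0836526 + 0.0559056 + 0.00253632 = 0.142095
P(Regime Bull | x) = 0.0836526 / 0.142095 ≈ 0.589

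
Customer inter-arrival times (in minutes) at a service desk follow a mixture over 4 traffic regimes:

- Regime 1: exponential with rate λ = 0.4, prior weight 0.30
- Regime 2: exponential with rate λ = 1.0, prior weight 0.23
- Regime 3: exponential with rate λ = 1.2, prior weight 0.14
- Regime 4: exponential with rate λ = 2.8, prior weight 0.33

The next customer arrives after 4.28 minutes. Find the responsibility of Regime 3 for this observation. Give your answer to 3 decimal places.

0.038

Apply Bayes' rule: the posterior for each component is proportional to its prior times its likelihood at x.
Component likelihoods at x = 4.28 minutes:
  p_1 = 0.4·e^(−0.4·4.28) = 0.4·e^(−1.7120) = 0.0722018
  p_2 = 1.0·e^(−1.0·4.28) = 1.0·e^(−4.2800) = 0.0138427
  p_3 = 1.2·e^(−1.2·4.28) = 1.2·e^(−5.1360) = 0.0070574
  p_4 = 2.8·e^(−2.8·4.28) = 2.8·e^(−11.9840) = 1.74813e-05
Weight by the priors:
  P(Z=1)·p_1 = 0.30 × 0.0722018 = 0.0216605
  P(Z=2)·p_2 = 0.23 × 0.0138427 = 0.00318381
  P(Z=3)·p_3 = 0.14 × 0.0070574 = 0.000988036
  P(Z=4)·p_4 = 0.33 × 1.74813e-05 = 5.76882e-06
Evidence: 0.0216605 + 0.00318381 + 0.000988036 + 5.76882e-06 = 0.0258381
P(Regime 3 | the observation) ≈ 0.038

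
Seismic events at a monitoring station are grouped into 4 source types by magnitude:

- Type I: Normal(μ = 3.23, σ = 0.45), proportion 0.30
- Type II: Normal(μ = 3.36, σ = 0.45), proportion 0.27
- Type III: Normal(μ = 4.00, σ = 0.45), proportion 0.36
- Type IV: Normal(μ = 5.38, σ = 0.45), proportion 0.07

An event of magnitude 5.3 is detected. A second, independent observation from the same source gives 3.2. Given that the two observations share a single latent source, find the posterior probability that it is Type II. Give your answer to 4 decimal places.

0.0199

Posterior ∝ prior × likelihood, so P(k | x) ∝ w_k f_k(x); normalise over all components.
Since both observations come from the same component, the likelihood for component k is f_k(x₁)·f_k(x₂).
  f_I = [(1/(0.45·√(2π)))·exp(−(5.3−3.23)²/(2·0.45²)) = 0.886538·exp(-10.58000) = 2.25352e-05] × [0.884571] = 1.9934e-05
  f_II = [(1/(0.45·√(2π)))·exp(−(5.3−3.36)²/(2·0.45²)) = 0.886538·exp(-9.29284) = 8.16335e-05] × [0.832235] = 6.79383e-05
  f_III = [(1/(0.45·√(2π)))·exp(−(5.3−4.00)²/(2·0.45²)) = 0.886538·exp(-4.17284) = 0.0136602] × [0.18256] = 0.0024938
  f_IV = [(1/(0.45·√(2π)))·exp(−(5.3−5.38)²/(2·0.45²)) = 0.886538·exp(-0.01580) = 0.872639] × [7.10472e-06] = 6.19985e-06
Unnormalised posteriors:
  w_I·f_I = 0.30 × 1.9934e-05 = 5.9802e-06
  w_II·f_II = 0.27 × 6.79383e-05 = 1.83433e-05
  w_III·f_III = 0.36 × 0.0024938 = 0.000897768
  w_IV·f_IV = 0.07 × 6.19985e-06 = 4.3399e-07
Denominator: 5.9802e-06 + 1.83433e-05 + 0.000897768 + 4.3399e-07 = 0.000922525
Responsibility of Type II: 1.83433e-05 / 0.000922525 ≈ 0.0199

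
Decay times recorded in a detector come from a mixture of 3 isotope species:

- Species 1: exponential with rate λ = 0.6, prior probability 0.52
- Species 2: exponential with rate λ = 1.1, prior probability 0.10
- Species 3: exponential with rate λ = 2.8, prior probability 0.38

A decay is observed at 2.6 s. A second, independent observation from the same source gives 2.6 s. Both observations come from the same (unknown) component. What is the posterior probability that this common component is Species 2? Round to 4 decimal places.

0.0458

Posterior ∝ prior × likelihood, so P(k | x) ∝ P(Z=k) f_k(x); normalise over all components.
Since both observations come from the same component, the likelihood for component k is f_k(x₁)·f_k(x₂).
  f_1 = [0.126082] × [0.126082] = 0.0158966
  f_2 = [0.0629956] × [0.0629956] = 0.00396845
  f_3 = [0.00192972] × [0.00192972] = 3.72382e-06
Multiply by the mixture weights:
  P(Z=1)·f_1 = 0.52 × 0.0158966 = 0.00826622
  P(Z=2)·f_2 = 0.10 × 0.00396845 = 0.000396845
  P(Z=3)·f_3 = 0.38 × 3.72382e-06 = 1.41505e-06
Denominator: 0.00826622 + 0.000396845 + 1.41505e-06 = 0.00866448
P(Species 2 | x₁, x₂) ≈ 0.0458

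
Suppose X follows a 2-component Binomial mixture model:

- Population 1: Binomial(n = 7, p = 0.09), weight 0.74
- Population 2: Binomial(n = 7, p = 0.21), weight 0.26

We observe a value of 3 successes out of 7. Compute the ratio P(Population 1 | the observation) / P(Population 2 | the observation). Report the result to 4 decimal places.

Since P(k|x) ∝ π_k f_k(x), the posterior odds are π_i f_i(x) / (π_j f_j(x)).
Evaluate each component's likelihood at the observed value:
  p_1 = 0.0174969
  p_2 = 0.126251
Odds = (0.74/0.26) × (0.0174969/0.126251) = 2.84615 × 0.138588 ≈ 0.3944

0.3944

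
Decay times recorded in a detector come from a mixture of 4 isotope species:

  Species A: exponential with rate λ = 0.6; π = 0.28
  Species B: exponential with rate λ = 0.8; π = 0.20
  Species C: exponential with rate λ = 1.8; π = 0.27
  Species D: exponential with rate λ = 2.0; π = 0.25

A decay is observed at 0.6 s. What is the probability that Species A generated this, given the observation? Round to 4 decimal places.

0.2204

By Bayes' theorem, P(k | x) = π_k f_k(x) / Σ_j π_j f_j(x).
Exponential densities:
  f_A = 0.418606
  f_B = 0.495027
  f_C = 0.611272
  f_D = 0.602388
Weight by the priors:
  π_A·f_A = 0.28 × 0.418606 = 0.11721
  π_B·f_B = 0.20 × 0.495027 = 0.0990053
  π_C·f_C = 0.27 × 0.611272 = 0.165043
  π_D·f_D = 0.25 × 0.602388 = 0.150597
Sum: 0.11721 + 0.0990053 + 0.165043 + 0.150597 = 0.531855
Responsibility of Species A: 0.11721 / 0.531855 ≈ 0.2204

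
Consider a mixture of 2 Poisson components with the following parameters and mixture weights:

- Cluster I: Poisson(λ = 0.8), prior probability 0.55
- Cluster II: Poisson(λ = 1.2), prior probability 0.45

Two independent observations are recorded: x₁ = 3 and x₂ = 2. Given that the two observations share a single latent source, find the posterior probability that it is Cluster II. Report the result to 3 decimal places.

By Bayes' theorem, P(k | x) = w_k f_k(x) / Σ_j w_j f_j(x).
Since both observations come from the same component, the likelihood for component k is f_k(x₁)·f_k(x₂).
  p_I = [0.0383427] × [0.143785] = 0.00551312
  p_II = [0.0867439] × [0.21686] = 0.0188113
Multiply by the mixture weights:
  w_I·p_I = 0.55 × 0.00551312 = 0.00303222
  w_II·p_II = 0.45 × 0.0188113 = 0.00846507
Marginal: 0.00303222 + 0.00846507 = 0.0114973
P(Cluster II | data) = 0.00846507 / 0.0114973 ≈ 0.736

0.736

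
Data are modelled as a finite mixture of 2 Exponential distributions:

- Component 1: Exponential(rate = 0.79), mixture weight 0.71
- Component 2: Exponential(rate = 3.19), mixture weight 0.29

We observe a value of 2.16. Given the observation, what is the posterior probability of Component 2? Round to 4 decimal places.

0.0092

By Bayes' theorem, P(k | x) = π_k f_k(x) / Σ_j π_j f_j(x).
Evaluate each component's likelihood at the observed value:
  p_1 = 0.79·e^(−0.79·2.16) = 0.79·e^(−1.7064) = 0.143399
  p_2 = 3.19·e^(−3.19·2.16) = 3.19·e^(−6.8904) = 0.00324585
Unnormalised posteriors:
  π_1·p_1 = 0.71 × 0.143399 = 0.101813
  π_2·p_2 = 0.29 × 0.00324585 = 0.000941296
Sum: 0.101813 + 0.000941296 = 0.102755
P(Component 2 | 2.16) ≈ 0.0092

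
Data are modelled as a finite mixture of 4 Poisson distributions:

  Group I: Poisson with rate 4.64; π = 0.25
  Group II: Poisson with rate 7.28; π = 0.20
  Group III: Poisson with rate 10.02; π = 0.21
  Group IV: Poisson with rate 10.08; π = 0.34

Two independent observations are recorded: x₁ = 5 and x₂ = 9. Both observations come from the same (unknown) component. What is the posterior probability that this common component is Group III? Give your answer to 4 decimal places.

The responsibility of component k is π_k f_k(x) divided by Σ_j π_j f_j(x).
Since both observations come from the same component, the likelihood for component k is f_k(x₁)·f_k(x₂).
  L_I = [0.173094] × [0.0265321] = 0.00459256
  L_II = [0.117439] × [0.109083] = 0.0128105
  L_III = [0.0374565] × [0.124858] = 0.00467673
  L_IV = [0.036344] × [0.124078] = 0.00450948
Multiply by the mixture weights:
  π_I·L_I = 0.25 × 0.00459256 = 0.00114814
  π_II·L_II = 0.20 × 0.0128105 = 0.00256211
  π_III·L_III = 0.21 × 0.00467673 = 0.000982114
  π_IV·L_IV = 0.34 × 0.00450948 = 0.00153322
Sum: 0.00114814 + 0.00256211 + 0.000982114 + 0.00153322 = 0.00622558
So the posterior for Group III is 0.000982114 / 0.00622558 ≈ 0.1578.

0.1578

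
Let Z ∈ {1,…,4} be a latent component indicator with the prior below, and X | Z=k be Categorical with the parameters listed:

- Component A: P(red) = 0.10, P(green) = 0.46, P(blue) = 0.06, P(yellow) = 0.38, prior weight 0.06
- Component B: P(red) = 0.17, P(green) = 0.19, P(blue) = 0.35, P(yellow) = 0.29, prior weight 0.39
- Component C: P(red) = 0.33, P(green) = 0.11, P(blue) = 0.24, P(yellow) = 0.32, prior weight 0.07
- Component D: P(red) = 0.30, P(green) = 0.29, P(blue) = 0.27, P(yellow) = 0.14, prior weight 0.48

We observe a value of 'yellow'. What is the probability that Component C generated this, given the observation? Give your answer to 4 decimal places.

By Bayes' theorem, P(k | x) = P(Z=k) f_k(x) / Σ_j P(Z=j) f_j(x).
Evaluate each component's likelihood at the observed value:
  f_A = 0.38
  f_B = 0.29
  f_C = 0.32
  f_D = 0.14
Unnormalised posteriors:
  P(Z=A)·f_A = 0.06 × 0.38 = 0.0228
  P(Z=B)·f_B = 0.39 × 0.29 = 0.1131
  P(Z=C)·f_C = 0.07 × 0.32 = 0.0224
  P(Z=D)·f_D = 0.48 × 0.14 = 0.0672
Denominator: 0.0228 + 0.1131 + 0.0224 + 0.0672 = 0.2255
Responsibility of Component C: 0.0224 / 0.2255 ≈ 0.0993

0.0993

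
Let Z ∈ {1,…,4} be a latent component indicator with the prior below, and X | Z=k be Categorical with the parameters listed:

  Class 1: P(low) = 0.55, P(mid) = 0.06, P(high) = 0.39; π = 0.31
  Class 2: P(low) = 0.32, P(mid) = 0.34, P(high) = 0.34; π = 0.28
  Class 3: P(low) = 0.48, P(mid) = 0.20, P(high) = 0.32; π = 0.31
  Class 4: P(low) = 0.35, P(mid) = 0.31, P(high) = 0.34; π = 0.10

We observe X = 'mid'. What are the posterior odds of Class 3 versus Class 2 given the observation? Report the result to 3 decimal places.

Since P(k|x) ∝ P(Z=k) f_k(x), the posterior odds are P(Z=i) f_i(x) / (P(Z=j) f_j(x)).
Component likelihoods at x = 'mid':
  p_1 = P(mid | comp) = 0.06
  p_2 = P(mid | comp) = 0.34
  p_3 = P(mid | comp) = 0.20
  p_4 = P(mid | comp) = 0.31
Posterior odds = (P(Z=3)·p_3) / (P(Z=2)·p_2) = (0.31·0.2) / (0.28·0.34) = 0.062 / 0.0952 ≈ 0.651

0.651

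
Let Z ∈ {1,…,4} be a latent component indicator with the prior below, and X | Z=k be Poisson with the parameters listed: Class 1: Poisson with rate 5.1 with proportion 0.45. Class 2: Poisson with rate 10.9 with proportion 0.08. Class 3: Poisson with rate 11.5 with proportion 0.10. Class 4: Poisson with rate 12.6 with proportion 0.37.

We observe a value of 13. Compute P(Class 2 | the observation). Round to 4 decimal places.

By Bayes' theorem, P(k | x) = P(Z=k) f_k(x) / Σ_j P(Z=j) f_j(x).
Poisson probabilities:
  f_1 = 0.00154607
  f_2 = 0.0908771
  f_3 = 0.100093
  f_4 = 0.109251
Unnormalised posteriors:
  P(Z=1)·f_1 = 0.45 × 0.00154607 = 0.000695733
  P(Z=2)·f_2 = 0.08 × 0.0908771 = 0.00727017
  P(Z=3)·f_3 = 0.10 × 0.100093 = 0.0100093
  P(Z=4)·f_4 = 0.37 × 0.109251 = 0.040423
Marginal: 0.000695733 + 0.00727017 + 0.0100093 + 0.040423 = 0.0583982
Responsibility of Class 2: 0.00727017 / 0.0583982 ≈ 0.1245

0.1245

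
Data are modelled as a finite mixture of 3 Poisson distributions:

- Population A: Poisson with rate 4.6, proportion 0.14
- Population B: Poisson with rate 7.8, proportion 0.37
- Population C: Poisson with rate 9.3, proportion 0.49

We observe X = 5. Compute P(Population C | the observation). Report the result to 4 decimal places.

By Bayes' theorem, P(k | x) = P(Z=k) f_k(x) / Σ_j P(Z=j) f_j(x).
Evaluate each component's likelihood at the observed value:
  p_A = 0.172526
  p_B = 0.0985814
  p_C = 0.0530023
Multiply by the mixture weights:
  P(Z=A)·p_A = 0.14 × 0.172526 = 0.0241536
  P(Z=B)·p_B = 0.37 × 0.0985814 = 0.0364751
  P(Z=C)·p_C = 0.49 × 0.0530023 = 0.0259711
Normaliser: 0.0241536 + 0.0364751 + 0.0259711 = 0.0865998
P(Population C | x) ≈ 0.2999

0.2999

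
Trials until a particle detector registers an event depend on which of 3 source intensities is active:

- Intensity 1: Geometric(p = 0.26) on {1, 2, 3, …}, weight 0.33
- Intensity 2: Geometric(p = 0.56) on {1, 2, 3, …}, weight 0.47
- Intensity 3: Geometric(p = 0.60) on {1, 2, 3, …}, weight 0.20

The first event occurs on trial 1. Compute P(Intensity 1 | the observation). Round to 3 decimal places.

P(component k | x) = π_k·f_k(x) / marginal(x), where marginal(x) = Σ_j π_j·f_j(x).
Evaluate each component's likelihood at the observed value:
  L_1 = 0.26
  L_2 = 0.56
  L_3 = 0.6
Multiply by the mixture weights:
  π_1·L_1 = 0.33 × 0.26 = 0.0858
  π_2·L_2 = 0.47 × 0.56 = 0.2632
  π_3·L_3 = 0.20 × 0.6 = 0.12
Evidence: 0.0858 + 0.2632 + 0.12 = 0.469
P(Intensity 1 | 1) ≈ 0.183

0.183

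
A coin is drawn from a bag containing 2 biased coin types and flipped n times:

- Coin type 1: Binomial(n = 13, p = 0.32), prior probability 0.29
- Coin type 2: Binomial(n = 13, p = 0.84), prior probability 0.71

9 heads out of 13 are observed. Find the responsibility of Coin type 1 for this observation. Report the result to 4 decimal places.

Posterior ∝ prior × likelihood, so P(k | x) ∝ P(Z=k) f_k(x); normalise over all components.
Component likelihoods at x = 9 heads out of 13:
  p_1 = 0.00537888
  p_2 = 0.0975662
Unnormalised posteriors:
  P(Z=1)·p_1 = 0.29 × 0.00537888 = 0.00155987
  P(Z=2)·p_2 = 0.71 × 0.0975662 = 0.069272
Sum: 0.00155987 + 0.069272 = 0.0708319
P(Coin type 1 | data) ≈ 0.0220

0.0220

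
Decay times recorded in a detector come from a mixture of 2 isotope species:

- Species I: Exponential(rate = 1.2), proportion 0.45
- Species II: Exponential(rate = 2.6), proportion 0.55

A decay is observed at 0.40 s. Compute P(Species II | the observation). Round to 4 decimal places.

Posterior ∝ prior × likelihood, so P(k | x) ∝ w_k f_k(x); normalise over all components.
Exponential densities:
  f_I = 0.74254
  f_II = 0.918982
Unnormalised posteriors:
  w_I·f_I = 0.45 × 0.74254 = 0.334143
  w_II·f_II = 0.55 × 0.918982 = 0.50544
Evidence: 0.334143 + 0.50544 = 0.839583
P(Species II | x) ≈ 0.6020

0.6020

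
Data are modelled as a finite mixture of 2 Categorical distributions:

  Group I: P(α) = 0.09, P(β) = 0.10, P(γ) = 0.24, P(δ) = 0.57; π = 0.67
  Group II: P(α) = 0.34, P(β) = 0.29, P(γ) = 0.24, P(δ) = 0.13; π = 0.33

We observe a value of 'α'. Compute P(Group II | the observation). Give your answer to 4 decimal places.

0.6504

By Bayes' theorem, P(k | x) = w_k f_k(x) / Σ_j w_j f_j(x).
Component likelihoods at x = 'α':
  f_I = P(α | comp) = 0.09
  f_II = P(α | comp) = 0.34
Weight by the priors:
  w_I·f_I = 0.67 × 0.09 = 0.0603
  w_II·f_II = 0.33 × 0.34 = 0.1122
Denominator: 0.0603 + 0.1122 = 0.1725
Responsibility of Group II: 0.1122 / 0.1725 ≈ 0.6504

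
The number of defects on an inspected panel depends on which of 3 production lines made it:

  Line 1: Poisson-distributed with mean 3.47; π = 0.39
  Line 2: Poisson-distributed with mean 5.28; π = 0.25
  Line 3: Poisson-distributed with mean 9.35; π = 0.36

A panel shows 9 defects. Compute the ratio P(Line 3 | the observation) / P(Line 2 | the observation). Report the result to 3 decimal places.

4.211

Since P(k|x) ∝ π_k f_k(x), the posterior odds are π_i f_i(x) / (π_j f_j(x)).
Poisson probabilities:
  p_1 = 0.00625461
  p_2 = 0.0447577
  p_3 = 0.130884
Posterior odds = (π_3·p_3) / (π_2·p_2) = (0.36·0.130884) / (0.25·0.0447577) = 0.0471184 / 0.0111894 ≈ 4.211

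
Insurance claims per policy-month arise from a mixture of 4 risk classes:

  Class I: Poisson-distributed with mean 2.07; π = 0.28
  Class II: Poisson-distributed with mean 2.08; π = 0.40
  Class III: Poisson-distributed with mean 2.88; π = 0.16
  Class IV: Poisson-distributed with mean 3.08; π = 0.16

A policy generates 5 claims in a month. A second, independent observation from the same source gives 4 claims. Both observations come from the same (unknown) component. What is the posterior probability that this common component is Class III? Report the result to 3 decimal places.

Apply Bayes' rule: the posterior for each component is proportional to its prior times its likelihood at x.
Since both observations come from the same component, the likelihood for component k is f_k(x₁)·f_k(x₂).
  f_I = [0.0399651] × [0.0965341] = 0.00385799
  f_II = [0.0405325] × [0.0974338] = 0.00394923
  f_III = [0.0926858] × [0.160913] = 0.0149143
  f_IV = [0.106156] × [0.172331] = 0.0182941
Unnormalised posteriors:
  π_I·f_I = 0.28 × 0.00385799 = 0.00108024
  π_II·f_II = 0.40 × 0.00394923 = 0.00157969
  π_III·f_III = 0.16 × 0.0149143 = 0.00238629
  π_IV·f_IV = 0.16 × 0.0182941 = 0.00292705
Marginal: 0.00108024 + 0.00157969 + 0.00238629 + 0.00292705 = 0.00797327
P(Class III | x) = 0.00238629 / 0.00797327 ≈ 0.299

0.299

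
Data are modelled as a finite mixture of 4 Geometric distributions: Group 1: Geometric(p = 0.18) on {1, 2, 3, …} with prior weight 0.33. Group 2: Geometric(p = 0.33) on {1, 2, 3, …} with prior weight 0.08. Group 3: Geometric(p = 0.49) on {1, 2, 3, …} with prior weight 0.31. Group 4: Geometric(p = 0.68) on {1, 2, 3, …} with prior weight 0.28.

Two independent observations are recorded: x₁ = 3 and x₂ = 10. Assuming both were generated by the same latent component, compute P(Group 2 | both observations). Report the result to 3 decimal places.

Posterior ∝ prior × likelihood, so P(k | x) ∝ P(Z=k) f_k(x); normalise over all components.
Since both observations come from the same component, the likelihood for component k is f_k(x₁)·f_k(x₂).
  L_1 = [0.18·(1−0.18)^2 = 0.18·0.6724 = 0.121032] × [0.0301715] = 0.00365172
  L_2 = [0.33·(1−0.33)^2 = 0.33·0.4489 = 0.148137] × [0.00897816] = 0.00133
  L_3 = [0.49·(1−0.49)^2 = 0.49·0.2601 = 0.127449] × [0.00114374] = 0.000145769
  L_4 = [0.68·(1−0.68)^2 = 0.68·0.1024 = 0.069632] × [2.39254e-05] = 1.66597e-06
Weight by the priors:
  P(Z=1)·L_1 = 0.33 × 0.00365172 = 0.00120507
  P(Z=2)·L_2 = 0.08 × 0.00133 = 0.0001064
  P(Z=3)·L_3 = 0.31 × 0.000145769 = 4.51883e-05
  P(Z=4)·L_4 = 0.28 × 1.66597e-06 = 4.66472e-07
Denominator: 0.00120507 + 0.0001064 + 4.51883e-05 + 4.66472e-07 = 0.00135712
So the posterior for Group 2 is 0.0001064 / 0.00135712 ≈ 0.078.

0.078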